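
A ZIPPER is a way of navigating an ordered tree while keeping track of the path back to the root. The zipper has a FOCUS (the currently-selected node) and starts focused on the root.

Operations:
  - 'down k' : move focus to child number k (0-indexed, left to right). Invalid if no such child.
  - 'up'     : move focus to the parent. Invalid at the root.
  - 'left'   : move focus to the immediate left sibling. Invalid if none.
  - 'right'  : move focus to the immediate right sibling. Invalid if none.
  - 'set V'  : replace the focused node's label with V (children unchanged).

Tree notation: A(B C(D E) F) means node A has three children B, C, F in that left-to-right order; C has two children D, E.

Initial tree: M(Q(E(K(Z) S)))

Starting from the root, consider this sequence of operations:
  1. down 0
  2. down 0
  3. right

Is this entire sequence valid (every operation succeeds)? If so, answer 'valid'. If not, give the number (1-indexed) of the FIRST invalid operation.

Step 1 (down 0): focus=Q path=0 depth=1 children=['E'] left=[] right=[] parent=M
Step 2 (down 0): focus=E path=0/0 depth=2 children=['K', 'S'] left=[] right=[] parent=Q
Step 3 (right): INVALID

Answer: 3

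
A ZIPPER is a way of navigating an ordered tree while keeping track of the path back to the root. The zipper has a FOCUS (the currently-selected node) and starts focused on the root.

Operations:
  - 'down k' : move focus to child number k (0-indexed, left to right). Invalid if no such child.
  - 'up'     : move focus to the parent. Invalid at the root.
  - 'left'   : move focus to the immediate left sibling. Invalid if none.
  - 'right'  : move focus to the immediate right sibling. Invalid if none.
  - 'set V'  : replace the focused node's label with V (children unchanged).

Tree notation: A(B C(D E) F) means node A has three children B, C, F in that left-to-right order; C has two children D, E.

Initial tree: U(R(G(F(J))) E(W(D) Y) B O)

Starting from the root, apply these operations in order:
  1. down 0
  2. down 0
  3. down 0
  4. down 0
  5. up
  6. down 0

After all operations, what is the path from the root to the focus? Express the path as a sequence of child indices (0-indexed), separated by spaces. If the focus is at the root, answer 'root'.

Step 1 (down 0): focus=R path=0 depth=1 children=['G'] left=[] right=['E', 'B', 'O'] parent=U
Step 2 (down 0): focus=G path=0/0 depth=2 children=['F'] left=[] right=[] parent=R
Step 3 (down 0): focus=F path=0/0/0 depth=3 children=['J'] left=[] right=[] parent=G
Step 4 (down 0): focus=J path=0/0/0/0 depth=4 children=[] left=[] right=[] parent=F
Step 5 (up): focus=F path=0/0/0 depth=3 children=['J'] left=[] right=[] parent=G
Step 6 (down 0): focus=J path=0/0/0/0 depth=4 children=[] left=[] right=[] parent=F

Answer: 0 0 0 0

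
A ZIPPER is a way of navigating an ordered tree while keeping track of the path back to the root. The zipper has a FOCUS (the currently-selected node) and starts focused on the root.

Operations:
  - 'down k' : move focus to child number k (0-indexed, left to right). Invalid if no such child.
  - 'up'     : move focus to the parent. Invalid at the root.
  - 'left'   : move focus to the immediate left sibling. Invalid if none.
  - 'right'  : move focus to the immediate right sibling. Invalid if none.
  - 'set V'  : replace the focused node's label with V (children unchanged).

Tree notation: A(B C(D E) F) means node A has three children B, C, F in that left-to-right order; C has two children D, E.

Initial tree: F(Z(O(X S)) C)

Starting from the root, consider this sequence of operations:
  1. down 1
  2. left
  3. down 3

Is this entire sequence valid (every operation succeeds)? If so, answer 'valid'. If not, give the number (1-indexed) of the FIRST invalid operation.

Answer: 3

Derivation:
Step 1 (down 1): focus=C path=1 depth=1 children=[] left=['Z'] right=[] parent=F
Step 2 (left): focus=Z path=0 depth=1 children=['O'] left=[] right=['C'] parent=F
Step 3 (down 3): INVALID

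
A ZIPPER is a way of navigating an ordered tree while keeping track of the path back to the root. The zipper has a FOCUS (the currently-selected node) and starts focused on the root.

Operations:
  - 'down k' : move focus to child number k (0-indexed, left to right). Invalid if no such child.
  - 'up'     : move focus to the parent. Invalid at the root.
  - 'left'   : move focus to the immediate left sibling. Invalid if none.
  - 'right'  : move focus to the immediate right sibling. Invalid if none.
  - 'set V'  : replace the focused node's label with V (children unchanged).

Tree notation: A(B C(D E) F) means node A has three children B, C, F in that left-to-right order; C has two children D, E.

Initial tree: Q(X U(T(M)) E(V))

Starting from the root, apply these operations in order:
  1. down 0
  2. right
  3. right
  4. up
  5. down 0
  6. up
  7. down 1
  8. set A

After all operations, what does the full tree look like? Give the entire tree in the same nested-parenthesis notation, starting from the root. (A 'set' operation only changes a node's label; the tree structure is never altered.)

Answer: Q(X A(T(M)) E(V))

Derivation:
Step 1 (down 0): focus=X path=0 depth=1 children=[] left=[] right=['U', 'E'] parent=Q
Step 2 (right): focus=U path=1 depth=1 children=['T'] left=['X'] right=['E'] parent=Q
Step 3 (right): focus=E path=2 depth=1 children=['V'] left=['X', 'U'] right=[] parent=Q
Step 4 (up): focus=Q path=root depth=0 children=['X', 'U', 'E'] (at root)
Step 5 (down 0): focus=X path=0 depth=1 children=[] left=[] right=['U', 'E'] parent=Q
Step 6 (up): focus=Q path=root depth=0 children=['X', 'U', 'E'] (at root)
Step 7 (down 1): focus=U path=1 depth=1 children=['T'] left=['X'] right=['E'] parent=Q
Step 8 (set A): focus=A path=1 depth=1 children=['T'] left=['X'] right=['E'] parent=Q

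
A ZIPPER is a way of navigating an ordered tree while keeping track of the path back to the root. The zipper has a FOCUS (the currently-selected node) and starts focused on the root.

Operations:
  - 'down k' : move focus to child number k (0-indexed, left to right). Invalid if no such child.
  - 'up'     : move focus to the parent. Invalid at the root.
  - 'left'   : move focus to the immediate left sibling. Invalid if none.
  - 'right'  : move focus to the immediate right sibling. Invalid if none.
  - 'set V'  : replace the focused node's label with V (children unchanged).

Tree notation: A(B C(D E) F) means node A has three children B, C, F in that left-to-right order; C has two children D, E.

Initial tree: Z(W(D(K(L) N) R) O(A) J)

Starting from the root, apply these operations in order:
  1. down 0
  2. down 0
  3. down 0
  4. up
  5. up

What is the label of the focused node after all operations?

Answer: W

Derivation:
Step 1 (down 0): focus=W path=0 depth=1 children=['D', 'R'] left=[] right=['O', 'J'] parent=Z
Step 2 (down 0): focus=D path=0/0 depth=2 children=['K', 'N'] left=[] right=['R'] parent=W
Step 3 (down 0): focus=K path=0/0/0 depth=3 children=['L'] left=[] right=['N'] parent=D
Step 4 (up): focus=D path=0/0 depth=2 children=['K', 'N'] left=[] right=['R'] parent=W
Step 5 (up): focus=W path=0 depth=1 children=['D', 'R'] left=[] right=['O', 'J'] parent=Z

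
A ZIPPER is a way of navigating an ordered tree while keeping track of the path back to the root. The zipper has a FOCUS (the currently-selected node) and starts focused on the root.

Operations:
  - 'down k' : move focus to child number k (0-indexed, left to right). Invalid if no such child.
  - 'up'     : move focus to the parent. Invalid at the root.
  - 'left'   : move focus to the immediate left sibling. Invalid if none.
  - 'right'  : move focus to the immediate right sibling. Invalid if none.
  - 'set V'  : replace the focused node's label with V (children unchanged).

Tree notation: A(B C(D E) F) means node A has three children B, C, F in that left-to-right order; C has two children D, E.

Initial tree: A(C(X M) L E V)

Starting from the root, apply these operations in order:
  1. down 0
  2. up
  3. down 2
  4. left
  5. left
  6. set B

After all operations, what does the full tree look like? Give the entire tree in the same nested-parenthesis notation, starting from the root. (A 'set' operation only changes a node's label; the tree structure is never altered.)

Answer: A(B(X M) L E V)

Derivation:
Step 1 (down 0): focus=C path=0 depth=1 children=['X', 'M'] left=[] right=['L', 'E', 'V'] parent=A
Step 2 (up): focus=A path=root depth=0 children=['C', 'L', 'E', 'V'] (at root)
Step 3 (down 2): focus=E path=2 depth=1 children=[] left=['C', 'L'] right=['V'] parent=A
Step 4 (left): focus=L path=1 depth=1 children=[] left=['C'] right=['E', 'V'] parent=A
Step 5 (left): focus=C path=0 depth=1 children=['X', 'M'] left=[] right=['L', 'E', 'V'] parent=A
Step 6 (set B): focus=B path=0 depth=1 children=['X', 'M'] left=[] right=['L', 'E', 'V'] parent=A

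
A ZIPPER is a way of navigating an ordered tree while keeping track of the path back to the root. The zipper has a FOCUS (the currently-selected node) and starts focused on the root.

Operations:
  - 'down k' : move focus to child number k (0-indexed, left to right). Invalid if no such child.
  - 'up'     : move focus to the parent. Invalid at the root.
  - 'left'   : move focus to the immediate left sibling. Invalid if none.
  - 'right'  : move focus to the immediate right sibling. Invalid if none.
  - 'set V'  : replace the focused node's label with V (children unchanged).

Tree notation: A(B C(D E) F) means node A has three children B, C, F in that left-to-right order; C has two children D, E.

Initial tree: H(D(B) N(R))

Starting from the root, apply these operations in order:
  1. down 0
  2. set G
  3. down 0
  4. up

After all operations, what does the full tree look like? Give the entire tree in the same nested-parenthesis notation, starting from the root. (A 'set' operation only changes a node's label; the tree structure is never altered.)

Step 1 (down 0): focus=D path=0 depth=1 children=['B'] left=[] right=['N'] parent=H
Step 2 (set G): focus=G path=0 depth=1 children=['B'] left=[] right=['N'] parent=H
Step 3 (down 0): focus=B path=0/0 depth=2 children=[] left=[] right=[] parent=G
Step 4 (up): focus=G path=0 depth=1 children=['B'] left=[] right=['N'] parent=H

Answer: H(G(B) N(R))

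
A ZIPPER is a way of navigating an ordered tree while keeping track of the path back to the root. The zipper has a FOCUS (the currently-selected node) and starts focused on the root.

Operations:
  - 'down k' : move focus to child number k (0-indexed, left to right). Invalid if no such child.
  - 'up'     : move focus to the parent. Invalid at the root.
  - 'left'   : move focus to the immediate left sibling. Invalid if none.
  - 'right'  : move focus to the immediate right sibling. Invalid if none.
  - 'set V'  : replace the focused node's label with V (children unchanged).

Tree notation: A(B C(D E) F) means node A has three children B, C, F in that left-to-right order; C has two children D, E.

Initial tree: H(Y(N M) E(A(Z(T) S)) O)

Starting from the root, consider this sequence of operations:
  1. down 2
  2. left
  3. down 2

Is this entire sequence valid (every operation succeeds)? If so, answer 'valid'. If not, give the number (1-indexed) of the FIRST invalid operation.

Step 1 (down 2): focus=O path=2 depth=1 children=[] left=['Y', 'E'] right=[] parent=H
Step 2 (left): focus=E path=1 depth=1 children=['A'] left=['Y'] right=['O'] parent=H
Step 3 (down 2): INVALID

Answer: 3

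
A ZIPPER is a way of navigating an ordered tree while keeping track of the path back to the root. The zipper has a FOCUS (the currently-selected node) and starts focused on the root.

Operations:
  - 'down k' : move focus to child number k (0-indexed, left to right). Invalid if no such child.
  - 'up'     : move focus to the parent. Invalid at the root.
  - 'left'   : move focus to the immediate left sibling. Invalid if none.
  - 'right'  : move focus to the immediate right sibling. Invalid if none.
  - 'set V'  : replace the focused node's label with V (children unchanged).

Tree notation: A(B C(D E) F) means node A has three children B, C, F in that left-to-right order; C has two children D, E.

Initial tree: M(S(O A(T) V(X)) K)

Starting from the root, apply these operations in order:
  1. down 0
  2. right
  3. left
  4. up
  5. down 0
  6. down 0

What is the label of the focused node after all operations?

Step 1 (down 0): focus=S path=0 depth=1 children=['O', 'A', 'V'] left=[] right=['K'] parent=M
Step 2 (right): focus=K path=1 depth=1 children=[] left=['S'] right=[] parent=M
Step 3 (left): focus=S path=0 depth=1 children=['O', 'A', 'V'] left=[] right=['K'] parent=M
Step 4 (up): focus=M path=root depth=0 children=['S', 'K'] (at root)
Step 5 (down 0): focus=S path=0 depth=1 children=['O', 'A', 'V'] left=[] right=['K'] parent=M
Step 6 (down 0): focus=O path=0/0 depth=2 children=[] left=[] right=['A', 'V'] parent=S

Answer: O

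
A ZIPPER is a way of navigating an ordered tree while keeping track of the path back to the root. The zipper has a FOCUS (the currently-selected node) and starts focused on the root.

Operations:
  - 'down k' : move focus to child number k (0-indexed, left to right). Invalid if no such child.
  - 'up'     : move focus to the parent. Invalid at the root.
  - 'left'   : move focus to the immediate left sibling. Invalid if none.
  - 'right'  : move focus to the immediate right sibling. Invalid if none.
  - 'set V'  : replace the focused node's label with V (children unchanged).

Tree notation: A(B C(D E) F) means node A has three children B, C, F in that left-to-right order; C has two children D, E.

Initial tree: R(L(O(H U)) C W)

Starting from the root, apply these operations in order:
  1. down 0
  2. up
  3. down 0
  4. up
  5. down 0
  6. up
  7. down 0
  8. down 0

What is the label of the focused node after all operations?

Step 1 (down 0): focus=L path=0 depth=1 children=['O'] left=[] right=['C', 'W'] parent=R
Step 2 (up): focus=R path=root depth=0 children=['L', 'C', 'W'] (at root)
Step 3 (down 0): focus=L path=0 depth=1 children=['O'] left=[] right=['C', 'W'] parent=R
Step 4 (up): focus=R path=root depth=0 children=['L', 'C', 'W'] (at root)
Step 5 (down 0): focus=L path=0 depth=1 children=['O'] left=[] right=['C', 'W'] parent=R
Step 6 (up): focus=R path=root depth=0 children=['L', 'C', 'W'] (at root)
Step 7 (down 0): focus=L path=0 depth=1 children=['O'] left=[] right=['C', 'W'] parent=R
Step 8 (down 0): focus=O path=0/0 depth=2 children=['H', 'U'] left=[] right=[] parent=L

Answer: O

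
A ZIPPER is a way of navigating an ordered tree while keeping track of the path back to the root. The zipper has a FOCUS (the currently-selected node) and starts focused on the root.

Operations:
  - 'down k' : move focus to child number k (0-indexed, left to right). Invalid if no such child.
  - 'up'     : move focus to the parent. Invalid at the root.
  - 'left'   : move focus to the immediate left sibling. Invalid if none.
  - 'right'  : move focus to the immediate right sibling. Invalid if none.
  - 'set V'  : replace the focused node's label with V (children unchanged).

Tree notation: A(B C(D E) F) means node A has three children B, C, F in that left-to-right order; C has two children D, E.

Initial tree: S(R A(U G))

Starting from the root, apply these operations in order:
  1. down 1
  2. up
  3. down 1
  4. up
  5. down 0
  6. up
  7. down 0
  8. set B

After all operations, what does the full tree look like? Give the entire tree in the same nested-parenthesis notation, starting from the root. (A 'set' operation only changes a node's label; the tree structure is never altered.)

Answer: S(B A(U G))

Derivation:
Step 1 (down 1): focus=A path=1 depth=1 children=['U', 'G'] left=['R'] right=[] parent=S
Step 2 (up): focus=S path=root depth=0 children=['R', 'A'] (at root)
Step 3 (down 1): focus=A path=1 depth=1 children=['U', 'G'] left=['R'] right=[] parent=S
Step 4 (up): focus=S path=root depth=0 children=['R', 'A'] (at root)
Step 5 (down 0): focus=R path=0 depth=1 children=[] left=[] right=['A'] parent=S
Step 6 (up): focus=S path=root depth=0 children=['R', 'A'] (at root)
Step 7 (down 0): focus=R path=0 depth=1 children=[] left=[] right=['A'] parent=S
Step 8 (set B): focus=B path=0 depth=1 children=[] left=[] right=['A'] parent=S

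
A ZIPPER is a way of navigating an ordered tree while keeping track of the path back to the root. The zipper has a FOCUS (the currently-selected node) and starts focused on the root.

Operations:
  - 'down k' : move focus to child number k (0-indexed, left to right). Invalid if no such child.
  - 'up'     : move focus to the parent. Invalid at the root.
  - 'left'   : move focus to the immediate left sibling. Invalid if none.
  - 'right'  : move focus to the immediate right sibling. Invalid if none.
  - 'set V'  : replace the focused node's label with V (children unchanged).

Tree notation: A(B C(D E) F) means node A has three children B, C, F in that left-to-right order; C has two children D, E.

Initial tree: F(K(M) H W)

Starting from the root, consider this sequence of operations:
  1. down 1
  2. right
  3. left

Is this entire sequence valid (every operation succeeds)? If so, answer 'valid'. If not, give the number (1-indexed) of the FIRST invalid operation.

Step 1 (down 1): focus=H path=1 depth=1 children=[] left=['K'] right=['W'] parent=F
Step 2 (right): focus=W path=2 depth=1 children=[] left=['K', 'H'] right=[] parent=F
Step 3 (left): focus=H path=1 depth=1 children=[] left=['K'] right=['W'] parent=F

Answer: valid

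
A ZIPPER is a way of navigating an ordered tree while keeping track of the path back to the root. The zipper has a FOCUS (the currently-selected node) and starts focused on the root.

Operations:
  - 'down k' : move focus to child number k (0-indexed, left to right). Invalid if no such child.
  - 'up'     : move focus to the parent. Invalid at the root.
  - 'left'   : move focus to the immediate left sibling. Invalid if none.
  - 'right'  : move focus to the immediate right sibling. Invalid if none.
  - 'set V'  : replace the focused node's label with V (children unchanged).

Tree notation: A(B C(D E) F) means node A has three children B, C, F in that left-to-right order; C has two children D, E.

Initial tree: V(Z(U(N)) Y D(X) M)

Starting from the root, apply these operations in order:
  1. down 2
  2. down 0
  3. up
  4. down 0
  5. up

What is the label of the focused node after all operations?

Step 1 (down 2): focus=D path=2 depth=1 children=['X'] left=['Z', 'Y'] right=['M'] parent=V
Step 2 (down 0): focus=X path=2/0 depth=2 children=[] left=[] right=[] parent=D
Step 3 (up): focus=D path=2 depth=1 children=['X'] left=['Z', 'Y'] right=['M'] parent=V
Step 4 (down 0): focus=X path=2/0 depth=2 children=[] left=[] right=[] parent=D
Step 5 (up): focus=D path=2 depth=1 children=['X'] left=['Z', 'Y'] right=['M'] parent=V

Answer: D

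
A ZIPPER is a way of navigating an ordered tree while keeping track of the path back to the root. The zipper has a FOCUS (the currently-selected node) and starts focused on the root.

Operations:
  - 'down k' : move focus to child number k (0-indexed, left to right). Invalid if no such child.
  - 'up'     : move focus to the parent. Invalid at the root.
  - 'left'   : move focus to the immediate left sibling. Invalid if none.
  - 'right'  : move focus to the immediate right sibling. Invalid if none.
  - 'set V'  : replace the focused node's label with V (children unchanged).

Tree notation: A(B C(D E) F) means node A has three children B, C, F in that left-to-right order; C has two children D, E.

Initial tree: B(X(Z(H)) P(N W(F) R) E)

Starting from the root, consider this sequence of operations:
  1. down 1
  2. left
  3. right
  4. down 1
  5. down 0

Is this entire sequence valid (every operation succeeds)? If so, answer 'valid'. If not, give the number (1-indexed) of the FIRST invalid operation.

Step 1 (down 1): focus=P path=1 depth=1 children=['N', 'W', 'R'] left=['X'] right=['E'] parent=B
Step 2 (left): focus=X path=0 depth=1 children=['Z'] left=[] right=['P', 'E'] parent=B
Step 3 (right): focus=P path=1 depth=1 children=['N', 'W', 'R'] left=['X'] right=['E'] parent=B
Step 4 (down 1): focus=W path=1/1 depth=2 children=['F'] left=['N'] right=['R'] parent=P
Step 5 (down 0): focus=F path=1/1/0 depth=3 children=[] left=[] right=[] parent=W

Answer: valid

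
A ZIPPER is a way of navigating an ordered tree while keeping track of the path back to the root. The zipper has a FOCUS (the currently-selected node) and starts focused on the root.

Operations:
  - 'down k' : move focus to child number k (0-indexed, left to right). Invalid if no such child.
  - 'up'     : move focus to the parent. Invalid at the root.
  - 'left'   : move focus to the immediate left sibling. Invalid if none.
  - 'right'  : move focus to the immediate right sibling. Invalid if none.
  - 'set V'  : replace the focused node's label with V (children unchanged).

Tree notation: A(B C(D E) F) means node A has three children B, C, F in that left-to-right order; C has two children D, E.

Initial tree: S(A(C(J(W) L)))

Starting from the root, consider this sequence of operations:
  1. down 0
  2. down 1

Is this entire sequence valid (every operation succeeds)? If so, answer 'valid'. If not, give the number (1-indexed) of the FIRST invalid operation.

Step 1 (down 0): focus=A path=0 depth=1 children=['C'] left=[] right=[] parent=S
Step 2 (down 1): INVALID

Answer: 2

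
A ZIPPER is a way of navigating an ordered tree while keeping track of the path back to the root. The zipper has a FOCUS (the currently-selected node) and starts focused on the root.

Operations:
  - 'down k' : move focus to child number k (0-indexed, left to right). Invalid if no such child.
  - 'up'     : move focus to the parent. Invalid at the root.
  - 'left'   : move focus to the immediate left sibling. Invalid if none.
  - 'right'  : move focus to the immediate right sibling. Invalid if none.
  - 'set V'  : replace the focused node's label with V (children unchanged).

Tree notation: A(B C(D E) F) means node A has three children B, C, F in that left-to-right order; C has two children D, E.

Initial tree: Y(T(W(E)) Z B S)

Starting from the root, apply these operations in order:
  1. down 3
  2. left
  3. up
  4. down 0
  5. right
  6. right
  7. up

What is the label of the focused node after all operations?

Answer: Y

Derivation:
Step 1 (down 3): focus=S path=3 depth=1 children=[] left=['T', 'Z', 'B'] right=[] parent=Y
Step 2 (left): focus=B path=2 depth=1 children=[] left=['T', 'Z'] right=['S'] parent=Y
Step 3 (up): focus=Y path=root depth=0 children=['T', 'Z', 'B', 'S'] (at root)
Step 4 (down 0): focus=T path=0 depth=1 children=['W'] left=[] right=['Z', 'B', 'S'] parent=Y
Step 5 (right): focus=Z path=1 depth=1 children=[] left=['T'] right=['B', 'S'] parent=Y
Step 6 (right): focus=B path=2 depth=1 children=[] left=['T', 'Z'] right=['S'] parent=Y
Step 7 (up): focus=Y path=root depth=0 children=['T', 'Z', 'B', 'S'] (at root)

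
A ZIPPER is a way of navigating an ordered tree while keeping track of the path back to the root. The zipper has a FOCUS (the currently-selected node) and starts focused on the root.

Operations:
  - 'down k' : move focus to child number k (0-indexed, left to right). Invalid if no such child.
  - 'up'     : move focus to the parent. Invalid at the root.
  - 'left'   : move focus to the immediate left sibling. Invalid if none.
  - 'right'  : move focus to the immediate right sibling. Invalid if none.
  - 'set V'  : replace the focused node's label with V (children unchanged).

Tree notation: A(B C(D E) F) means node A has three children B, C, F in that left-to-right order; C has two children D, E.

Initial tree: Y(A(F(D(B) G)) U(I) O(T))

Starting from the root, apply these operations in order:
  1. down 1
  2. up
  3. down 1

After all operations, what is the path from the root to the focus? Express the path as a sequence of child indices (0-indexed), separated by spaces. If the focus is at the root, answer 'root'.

Step 1 (down 1): focus=U path=1 depth=1 children=['I'] left=['A'] right=['O'] parent=Y
Step 2 (up): focus=Y path=root depth=0 children=['A', 'U', 'O'] (at root)
Step 3 (down 1): focus=U path=1 depth=1 children=['I'] left=['A'] right=['O'] parent=Y

Answer: 1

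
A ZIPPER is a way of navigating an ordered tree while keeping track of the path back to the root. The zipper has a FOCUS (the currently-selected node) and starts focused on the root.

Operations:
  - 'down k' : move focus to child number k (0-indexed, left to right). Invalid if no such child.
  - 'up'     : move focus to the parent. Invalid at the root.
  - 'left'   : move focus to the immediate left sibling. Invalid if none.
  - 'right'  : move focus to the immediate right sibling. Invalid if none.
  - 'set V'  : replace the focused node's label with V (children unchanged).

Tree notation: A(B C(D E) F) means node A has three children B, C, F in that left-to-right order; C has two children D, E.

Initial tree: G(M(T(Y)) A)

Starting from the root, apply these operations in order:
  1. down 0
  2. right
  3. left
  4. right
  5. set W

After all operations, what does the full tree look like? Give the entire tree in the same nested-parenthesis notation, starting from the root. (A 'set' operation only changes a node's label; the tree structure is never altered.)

Step 1 (down 0): focus=M path=0 depth=1 children=['T'] left=[] right=['A'] parent=G
Step 2 (right): focus=A path=1 depth=1 children=[] left=['M'] right=[] parent=G
Step 3 (left): focus=M path=0 depth=1 children=['T'] left=[] right=['A'] parent=G
Step 4 (right): focus=A path=1 depth=1 children=[] left=['M'] right=[] parent=G
Step 5 (set W): focus=W path=1 depth=1 children=[] left=['M'] right=[] parent=G

Answer: G(M(T(Y)) W)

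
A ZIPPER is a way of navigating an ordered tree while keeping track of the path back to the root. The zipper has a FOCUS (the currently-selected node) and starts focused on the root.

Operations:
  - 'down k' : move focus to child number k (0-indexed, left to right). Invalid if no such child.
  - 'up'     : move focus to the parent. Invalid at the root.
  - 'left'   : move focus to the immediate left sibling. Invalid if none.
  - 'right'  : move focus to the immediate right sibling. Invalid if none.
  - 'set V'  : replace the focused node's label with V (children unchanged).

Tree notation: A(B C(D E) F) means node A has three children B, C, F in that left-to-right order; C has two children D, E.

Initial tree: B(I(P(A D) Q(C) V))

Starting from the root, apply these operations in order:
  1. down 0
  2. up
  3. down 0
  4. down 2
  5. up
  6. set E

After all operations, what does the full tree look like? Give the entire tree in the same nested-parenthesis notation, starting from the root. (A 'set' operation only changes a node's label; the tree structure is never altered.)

Step 1 (down 0): focus=I path=0 depth=1 children=['P', 'Q', 'V'] left=[] right=[] parent=B
Step 2 (up): focus=B path=root depth=0 children=['I'] (at root)
Step 3 (down 0): focus=I path=0 depth=1 children=['P', 'Q', 'V'] left=[] right=[] parent=B
Step 4 (down 2): focus=V path=0/2 depth=2 children=[] left=['P', 'Q'] right=[] parent=I
Step 5 (up): focus=I path=0 depth=1 children=['P', 'Q', 'V'] left=[] right=[] parent=B
Step 6 (set E): focus=E path=0 depth=1 children=['P', 'Q', 'V'] left=[] right=[] parent=B

Answer: B(E(P(A D) Q(C) V))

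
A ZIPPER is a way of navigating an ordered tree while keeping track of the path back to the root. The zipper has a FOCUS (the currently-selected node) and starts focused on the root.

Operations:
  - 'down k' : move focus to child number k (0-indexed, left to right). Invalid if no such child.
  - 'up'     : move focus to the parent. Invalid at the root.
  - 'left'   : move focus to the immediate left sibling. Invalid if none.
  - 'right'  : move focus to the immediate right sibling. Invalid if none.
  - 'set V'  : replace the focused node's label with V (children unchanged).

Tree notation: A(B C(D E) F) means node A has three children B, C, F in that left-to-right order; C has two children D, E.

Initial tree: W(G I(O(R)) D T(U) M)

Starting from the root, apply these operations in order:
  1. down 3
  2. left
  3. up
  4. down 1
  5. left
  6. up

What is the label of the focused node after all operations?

Answer: W

Derivation:
Step 1 (down 3): focus=T path=3 depth=1 children=['U'] left=['G', 'I', 'D'] right=['M'] parent=W
Step 2 (left): focus=D path=2 depth=1 children=[] left=['G', 'I'] right=['T', 'M'] parent=W
Step 3 (up): focus=W path=root depth=0 children=['G', 'I', 'D', 'T', 'M'] (at root)
Step 4 (down 1): focus=I path=1 depth=1 children=['O'] left=['G'] right=['D', 'T', 'M'] parent=W
Step 5 (left): focus=G path=0 depth=1 children=[] left=[] right=['I', 'D', 'T', 'M'] parent=W
Step 6 (up): focus=W path=root depth=0 children=['G', 'I', 'D', 'T', 'M'] (at root)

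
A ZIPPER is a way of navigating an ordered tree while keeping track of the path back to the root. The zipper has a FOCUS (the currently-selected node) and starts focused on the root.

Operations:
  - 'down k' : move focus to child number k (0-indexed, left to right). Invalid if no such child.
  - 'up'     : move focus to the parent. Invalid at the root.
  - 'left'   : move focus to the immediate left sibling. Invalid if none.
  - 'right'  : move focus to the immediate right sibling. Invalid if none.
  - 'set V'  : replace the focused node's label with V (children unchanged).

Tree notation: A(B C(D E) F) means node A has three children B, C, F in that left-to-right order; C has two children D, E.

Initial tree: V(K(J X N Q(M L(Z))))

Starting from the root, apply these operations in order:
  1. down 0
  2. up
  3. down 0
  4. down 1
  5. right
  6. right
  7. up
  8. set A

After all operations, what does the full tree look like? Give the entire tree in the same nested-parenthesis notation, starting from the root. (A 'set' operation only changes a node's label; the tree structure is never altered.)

Step 1 (down 0): focus=K path=0 depth=1 children=['J', 'X', 'N', 'Q'] left=[] right=[] parent=V
Step 2 (up): focus=V path=root depth=0 children=['K'] (at root)
Step 3 (down 0): focus=K path=0 depth=1 children=['J', 'X', 'N', 'Q'] left=[] right=[] parent=V
Step 4 (down 1): focus=X path=0/1 depth=2 children=[] left=['J'] right=['N', 'Q'] parent=K
Step 5 (right): focus=N path=0/2 depth=2 children=[] left=['J', 'X'] right=['Q'] parent=K
Step 6 (right): focus=Q path=0/3 depth=2 children=['M', 'L'] left=['J', 'X', 'N'] right=[] parent=K
Step 7 (up): focus=K path=0 depth=1 children=['J', 'X', 'N', 'Q'] left=[] right=[] parent=V
Step 8 (set A): focus=A path=0 depth=1 children=['J', 'X', 'N', 'Q'] left=[] right=[] parent=V

Answer: V(A(J X N Q(M L(Z))))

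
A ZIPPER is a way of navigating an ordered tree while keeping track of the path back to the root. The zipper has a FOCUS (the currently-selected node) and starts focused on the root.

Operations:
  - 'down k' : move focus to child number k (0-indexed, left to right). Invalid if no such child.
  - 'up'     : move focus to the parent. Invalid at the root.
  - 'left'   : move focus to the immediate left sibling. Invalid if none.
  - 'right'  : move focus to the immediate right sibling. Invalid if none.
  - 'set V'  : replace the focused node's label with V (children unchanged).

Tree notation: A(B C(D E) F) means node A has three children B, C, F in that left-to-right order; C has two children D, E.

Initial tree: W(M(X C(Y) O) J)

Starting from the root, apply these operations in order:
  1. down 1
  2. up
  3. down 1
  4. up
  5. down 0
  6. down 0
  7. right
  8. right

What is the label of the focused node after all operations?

Step 1 (down 1): focus=J path=1 depth=1 children=[] left=['M'] right=[] parent=W
Step 2 (up): focus=W path=root depth=0 children=['M', 'J'] (at root)
Step 3 (down 1): focus=J path=1 depth=1 children=[] left=['M'] right=[] parent=W
Step 4 (up): focus=W path=root depth=0 children=['M', 'J'] (at root)
Step 5 (down 0): focus=M path=0 depth=1 children=['X', 'C', 'O'] left=[] right=['J'] parent=W
Step 6 (down 0): focus=X path=0/0 depth=2 children=[] left=[] right=['C', 'O'] parent=M
Step 7 (right): focus=C path=0/1 depth=2 children=['Y'] left=['X'] right=['O'] parent=M
Step 8 (right): focus=O path=0/2 depth=2 children=[] left=['X', 'C'] right=[] parent=M

Answer: O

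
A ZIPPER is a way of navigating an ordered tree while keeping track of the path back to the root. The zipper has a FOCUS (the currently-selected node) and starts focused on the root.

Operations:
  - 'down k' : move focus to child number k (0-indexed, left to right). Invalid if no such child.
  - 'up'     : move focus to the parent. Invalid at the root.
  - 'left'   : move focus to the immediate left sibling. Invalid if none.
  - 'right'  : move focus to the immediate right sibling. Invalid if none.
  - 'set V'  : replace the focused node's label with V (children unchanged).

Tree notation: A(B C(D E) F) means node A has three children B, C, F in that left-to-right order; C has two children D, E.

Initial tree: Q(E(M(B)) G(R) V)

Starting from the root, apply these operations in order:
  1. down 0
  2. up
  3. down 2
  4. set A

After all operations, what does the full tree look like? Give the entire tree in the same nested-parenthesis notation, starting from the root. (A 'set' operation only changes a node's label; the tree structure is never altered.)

Step 1 (down 0): focus=E path=0 depth=1 children=['M'] left=[] right=['G', 'V'] parent=Q
Step 2 (up): focus=Q path=root depth=0 children=['E', 'G', 'V'] (at root)
Step 3 (down 2): focus=V path=2 depth=1 children=[] left=['E', 'G'] right=[] parent=Q
Step 4 (set A): focus=A path=2 depth=1 children=[] left=['E', 'G'] right=[] parent=Q

Answer: Q(E(M(B)) G(R) A)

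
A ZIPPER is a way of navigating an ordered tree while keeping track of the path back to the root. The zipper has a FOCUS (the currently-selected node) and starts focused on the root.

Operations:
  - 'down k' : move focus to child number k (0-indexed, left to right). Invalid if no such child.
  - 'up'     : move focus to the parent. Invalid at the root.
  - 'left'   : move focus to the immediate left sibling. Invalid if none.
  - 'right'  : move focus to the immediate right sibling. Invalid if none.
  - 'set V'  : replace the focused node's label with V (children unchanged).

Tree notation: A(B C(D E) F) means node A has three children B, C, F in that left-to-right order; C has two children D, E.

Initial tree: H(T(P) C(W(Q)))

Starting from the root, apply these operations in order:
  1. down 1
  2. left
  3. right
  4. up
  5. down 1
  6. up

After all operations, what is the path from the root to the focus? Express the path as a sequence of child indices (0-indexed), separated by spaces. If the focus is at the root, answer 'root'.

Answer: root

Derivation:
Step 1 (down 1): focus=C path=1 depth=1 children=['W'] left=['T'] right=[] parent=H
Step 2 (left): focus=T path=0 depth=1 children=['P'] left=[] right=['C'] parent=H
Step 3 (right): focus=C path=1 depth=1 children=['W'] left=['T'] right=[] parent=H
Step 4 (up): focus=H path=root depth=0 children=['T', 'C'] (at root)
Step 5 (down 1): focus=C path=1 depth=1 children=['W'] left=['T'] right=[] parent=H
Step 6 (up): focus=H path=root depth=0 children=['T', 'C'] (at root)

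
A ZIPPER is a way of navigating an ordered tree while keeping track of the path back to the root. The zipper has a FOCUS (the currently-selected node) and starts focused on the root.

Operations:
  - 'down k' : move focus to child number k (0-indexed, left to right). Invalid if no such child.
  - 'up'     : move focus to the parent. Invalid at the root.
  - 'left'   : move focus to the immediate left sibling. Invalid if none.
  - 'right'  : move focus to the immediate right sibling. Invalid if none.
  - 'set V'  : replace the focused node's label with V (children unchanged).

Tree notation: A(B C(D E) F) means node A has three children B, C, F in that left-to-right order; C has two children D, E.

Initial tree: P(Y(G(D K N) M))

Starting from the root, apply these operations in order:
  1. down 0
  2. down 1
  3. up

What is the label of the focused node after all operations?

Answer: Y

Derivation:
Step 1 (down 0): focus=Y path=0 depth=1 children=['G', 'M'] left=[] right=[] parent=P
Step 2 (down 1): focus=M path=0/1 depth=2 children=[] left=['G'] right=[] parent=Y
Step 3 (up): focus=Y path=0 depth=1 children=['G', 'M'] left=[] right=[] parent=P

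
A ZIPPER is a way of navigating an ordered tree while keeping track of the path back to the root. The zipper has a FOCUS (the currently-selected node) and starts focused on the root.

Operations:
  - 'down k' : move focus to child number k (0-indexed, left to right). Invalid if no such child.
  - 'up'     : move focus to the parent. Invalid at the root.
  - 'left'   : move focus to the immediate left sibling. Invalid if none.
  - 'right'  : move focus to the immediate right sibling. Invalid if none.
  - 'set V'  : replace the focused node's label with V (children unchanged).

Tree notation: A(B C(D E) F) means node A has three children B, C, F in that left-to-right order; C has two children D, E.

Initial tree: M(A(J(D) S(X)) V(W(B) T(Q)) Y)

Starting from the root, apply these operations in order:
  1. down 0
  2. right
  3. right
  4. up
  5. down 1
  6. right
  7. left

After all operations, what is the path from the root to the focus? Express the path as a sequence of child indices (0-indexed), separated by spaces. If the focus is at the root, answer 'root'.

Answer: 1

Derivation:
Step 1 (down 0): focus=A path=0 depth=1 children=['J', 'S'] left=[] right=['V', 'Y'] parent=M
Step 2 (right): focus=V path=1 depth=1 children=['W', 'T'] left=['A'] right=['Y'] parent=M
Step 3 (right): focus=Y path=2 depth=1 children=[] left=['A', 'V'] right=[] parent=M
Step 4 (up): focus=M path=root depth=0 children=['A', 'V', 'Y'] (at root)
Step 5 (down 1): focus=V path=1 depth=1 children=['W', 'T'] left=['A'] right=['Y'] parent=M
Step 6 (right): focus=Y path=2 depth=1 children=[] left=['A', 'V'] right=[] parent=M
Step 7 (left): focus=V path=1 depth=1 children=['W', 'T'] left=['A'] right=['Y'] parent=M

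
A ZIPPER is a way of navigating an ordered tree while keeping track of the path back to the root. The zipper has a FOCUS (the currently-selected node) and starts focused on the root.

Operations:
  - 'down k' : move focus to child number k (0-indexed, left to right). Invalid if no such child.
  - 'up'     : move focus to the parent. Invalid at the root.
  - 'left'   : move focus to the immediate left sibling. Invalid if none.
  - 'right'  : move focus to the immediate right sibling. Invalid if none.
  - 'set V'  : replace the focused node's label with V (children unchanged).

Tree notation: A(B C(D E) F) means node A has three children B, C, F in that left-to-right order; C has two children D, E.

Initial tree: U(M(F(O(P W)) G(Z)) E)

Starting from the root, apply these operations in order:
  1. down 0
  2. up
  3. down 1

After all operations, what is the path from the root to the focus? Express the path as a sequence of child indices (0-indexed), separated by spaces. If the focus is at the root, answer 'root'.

Step 1 (down 0): focus=M path=0 depth=1 children=['F', 'G'] left=[] right=['E'] parent=U
Step 2 (up): focus=U path=root depth=0 children=['M', 'E'] (at root)
Step 3 (down 1): focus=E path=1 depth=1 children=[] left=['M'] right=[] parent=U

Answer: 1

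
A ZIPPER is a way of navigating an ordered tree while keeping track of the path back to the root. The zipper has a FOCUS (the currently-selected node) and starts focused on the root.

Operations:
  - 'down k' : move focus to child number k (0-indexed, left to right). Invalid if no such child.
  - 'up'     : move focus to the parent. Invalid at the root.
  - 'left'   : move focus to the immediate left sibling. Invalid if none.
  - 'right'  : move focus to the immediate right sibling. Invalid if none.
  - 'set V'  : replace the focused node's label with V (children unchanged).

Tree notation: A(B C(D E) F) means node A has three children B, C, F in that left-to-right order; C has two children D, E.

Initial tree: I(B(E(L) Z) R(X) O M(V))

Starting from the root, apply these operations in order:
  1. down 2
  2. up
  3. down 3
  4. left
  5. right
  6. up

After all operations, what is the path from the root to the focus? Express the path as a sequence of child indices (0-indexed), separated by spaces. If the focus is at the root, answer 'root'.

Answer: root

Derivation:
Step 1 (down 2): focus=O path=2 depth=1 children=[] left=['B', 'R'] right=['M'] parent=I
Step 2 (up): focus=I path=root depth=0 children=['B', 'R', 'O', 'M'] (at root)
Step 3 (down 3): focus=M path=3 depth=1 children=['V'] left=['B', 'R', 'O'] right=[] parent=I
Step 4 (left): focus=O path=2 depth=1 children=[] left=['B', 'R'] right=['M'] parent=I
Step 5 (right): focus=M path=3 depth=1 children=['V'] left=['B', 'R', 'O'] right=[] parent=I
Step 6 (up): focus=I path=root depth=0 children=['B', 'R', 'O', 'M'] (at root)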